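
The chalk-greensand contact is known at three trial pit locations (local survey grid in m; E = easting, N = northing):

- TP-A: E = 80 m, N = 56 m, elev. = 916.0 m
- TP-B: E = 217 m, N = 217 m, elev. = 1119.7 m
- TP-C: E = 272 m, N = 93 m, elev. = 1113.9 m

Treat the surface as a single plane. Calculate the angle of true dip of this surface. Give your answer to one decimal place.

46.4°

Two edge vectors: TP-A→TP-B = (137, 161, 203.7), TP-A→TP-C = (192, 37, 197.9).
Normal n = (TP-A→TP-B) × (TP-A→TP-C) = (24325, 11998.1, -25843).
So ∂z/∂E = −n_x/n_z = 0.94126 and ∂z/∂N = −n_y/n_z = 0.46427.
Gradient magnitude |∇z| = √(a² + b²) = √(0.88597 + 0.21555) = 1.04953.
True dip = arctan(1.04953) = 46.4°, dipping toward WSW (azimuth ≈ 244°).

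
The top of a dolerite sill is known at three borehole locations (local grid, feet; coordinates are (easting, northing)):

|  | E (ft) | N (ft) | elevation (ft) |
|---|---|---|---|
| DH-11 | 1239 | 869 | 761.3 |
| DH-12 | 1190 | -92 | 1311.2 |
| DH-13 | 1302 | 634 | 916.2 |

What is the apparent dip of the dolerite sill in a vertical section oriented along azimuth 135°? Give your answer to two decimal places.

Let the plane be z = a·E + b·N + c.
DH-12−DH-11: −49a − 961b = 549.9;  DH-13−DH-11: 63a − 235b = 154.9.
Solving gives a = 0.27245, b = −0.58611.
Unit vector along 135° is (sin 135°, cos 135°) = (0.7071, -0.7071).
Slope in that direction = a·(0.7071) + b·(-0.7071) = 0.60709.
Apparent dip = arctan|0.60709| = 31.26° (true dip is 32.9°, so apparent ≤ true as expected).

31.26°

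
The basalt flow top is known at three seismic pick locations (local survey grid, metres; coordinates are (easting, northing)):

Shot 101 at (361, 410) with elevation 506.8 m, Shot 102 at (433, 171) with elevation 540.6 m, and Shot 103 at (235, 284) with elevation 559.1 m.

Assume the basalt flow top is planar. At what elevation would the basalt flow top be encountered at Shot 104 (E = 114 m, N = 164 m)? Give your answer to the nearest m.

609 m

Let the plane be z = a·E + b·N + c.
Shot 102−Shot 101: 72a − 239b = 33.8;  Shot 103−Shot 101: −126a − 126b = 52.3.
Solving gives a = −0.21030, b = −0.20478.
Then c = 506.8 − a·361 − b·410 = 666.68.
At (114, 164): z = −24.0 − 33.6 + 666.68 = 609.1 m.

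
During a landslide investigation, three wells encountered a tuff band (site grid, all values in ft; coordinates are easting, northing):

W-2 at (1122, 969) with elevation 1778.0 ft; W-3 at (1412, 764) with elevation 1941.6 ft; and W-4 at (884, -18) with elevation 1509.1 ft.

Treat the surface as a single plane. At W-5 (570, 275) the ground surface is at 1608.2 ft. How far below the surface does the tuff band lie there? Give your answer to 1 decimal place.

Let the plane be z = a·easting + b·northing + c.
W-3−W-2: 290a − 205b = 163.6;  W-4−W-2: −238a − 987b = −268.9.
Solving gives a = 0.646522, b = 0.116543.
Then c = 1778 − a·1122 − b·969 = 939.67.
At (570, 275): z_contact = 368.52 + 32.05 + 939.67 = 1340.24 ft.
Depth below ground = 1608.2 − 1340.24 = 268.0 ft.

268.0 ft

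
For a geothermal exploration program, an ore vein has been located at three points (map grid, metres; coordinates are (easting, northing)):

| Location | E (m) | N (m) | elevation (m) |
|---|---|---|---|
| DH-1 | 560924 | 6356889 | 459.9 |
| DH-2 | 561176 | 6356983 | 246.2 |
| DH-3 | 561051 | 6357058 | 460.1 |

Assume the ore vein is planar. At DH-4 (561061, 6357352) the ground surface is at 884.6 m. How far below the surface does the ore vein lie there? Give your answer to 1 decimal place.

Let the plane be z = a·E + b·N + c.
DH-2−DH-1: 252a + 94b = −213.7;  DH-3−DH-1: 127a + 169b = 0.2.
Solving gives a = −1.178926591, b = 0.887122349.
Then c = 459.9 − a·560924 − b·6356889 = −4977590.18.
At (561061, 6357352): z_contact = −661449.73 + 5639749.04 − 4977590.18 = 709.12 m.
Depth below ground = 884.6 − 709.12 = 175.5 m.

175.5 m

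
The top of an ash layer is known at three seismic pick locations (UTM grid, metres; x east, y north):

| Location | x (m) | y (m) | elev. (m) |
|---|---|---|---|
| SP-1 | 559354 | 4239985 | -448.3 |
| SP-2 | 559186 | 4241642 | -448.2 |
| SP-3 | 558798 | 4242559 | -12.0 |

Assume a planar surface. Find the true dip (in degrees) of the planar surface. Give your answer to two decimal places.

56.06°

Let the plane be z = a·x + b·y + c.
SP-2−SP-1: −168a + 1657b = 0.1;  SP-3−SP-1: −556a + 2574b = 436.3.
Solving gives a = −1.47832, b = −0.14982.
Gradient magnitude |∇z| = √(a² + b²) = √(2.18543 + 0.02245) = 1.48589.
True dip = arctan(1.48589) = 56.06°, dipping toward E (azimuth ≈ 084°).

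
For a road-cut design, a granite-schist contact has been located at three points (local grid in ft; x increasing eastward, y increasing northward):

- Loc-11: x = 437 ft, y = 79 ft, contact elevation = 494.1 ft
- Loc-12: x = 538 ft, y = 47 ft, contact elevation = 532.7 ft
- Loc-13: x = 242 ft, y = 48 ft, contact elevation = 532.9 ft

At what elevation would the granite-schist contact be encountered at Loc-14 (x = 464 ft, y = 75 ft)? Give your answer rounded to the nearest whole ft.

499 ft

Two edge vectors: Loc-11→Loc-12 = (101, -32, 38.6), Loc-11→Loc-13 = (-195, -31, 38.8).
Normal n = (Loc-11→Loc-12) × (Loc-11→Loc-13) = (-45, -11445.8, -9371).
So ∂z/∂x = −n_x/n_z = −0.00480 and ∂z/∂y = −n_y/n_z = −1.22141.
Intercept c from Loc-11: 494.1 + 2.10 + 96.49 = 592.69.
At (464, 75): z = −2.2 − 91.6 + 592.69 = 498.9 ft.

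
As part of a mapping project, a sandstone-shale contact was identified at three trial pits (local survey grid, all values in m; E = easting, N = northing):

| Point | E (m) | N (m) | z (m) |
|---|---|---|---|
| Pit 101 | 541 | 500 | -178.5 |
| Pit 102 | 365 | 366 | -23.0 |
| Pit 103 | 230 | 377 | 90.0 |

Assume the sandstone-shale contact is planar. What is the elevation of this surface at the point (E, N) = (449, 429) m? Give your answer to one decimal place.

Let the plane be z = a·E + b·N + c.
Pit 102−Pit 101: −176a − 134b = 155.5;  Pit 103−Pit 101: −311a − 123b = 268.5.
Solving gives a = −0.84153, b = −0.05515.
Then c = -178.5 − a·541 − b·500 = 304.34.
At (449, 429): z = −377.8 − 23.7 + 304.34 = -97.2 m.

-97.2 m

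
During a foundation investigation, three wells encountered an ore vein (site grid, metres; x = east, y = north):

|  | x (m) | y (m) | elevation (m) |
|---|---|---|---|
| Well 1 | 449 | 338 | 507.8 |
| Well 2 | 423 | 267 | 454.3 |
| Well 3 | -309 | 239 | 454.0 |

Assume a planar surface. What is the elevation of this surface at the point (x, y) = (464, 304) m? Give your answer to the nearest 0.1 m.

481.4 m

Two edge vectors: Well 1→Well 2 = (-26, -71, -53.5), Well 1→Well 3 = (-758, -99, -53.8).
Normal n = (Well 1→Well 2) × (Well 1→Well 3) = (-1476.7, 39154.2, -51244).
So ∂z/∂x = −n_x/n_z = −0.02882 and ∂z/∂y = −n_y/n_z = 0.76407.
Intercept c from Well 1: 507.8 + 12.94 − 258.26 = 262.48.
At (464, 304): z = −13.4 + 232.3 + 262.48 = 481.4 m.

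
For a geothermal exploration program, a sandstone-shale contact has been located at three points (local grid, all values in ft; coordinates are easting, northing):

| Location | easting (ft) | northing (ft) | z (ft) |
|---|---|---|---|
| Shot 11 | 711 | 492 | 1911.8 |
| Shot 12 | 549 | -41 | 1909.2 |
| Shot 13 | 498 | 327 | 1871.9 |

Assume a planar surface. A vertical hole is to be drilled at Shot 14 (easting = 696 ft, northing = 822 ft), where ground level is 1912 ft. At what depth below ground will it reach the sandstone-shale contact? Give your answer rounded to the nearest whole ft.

26 ft

Two edge vectors: Shot 11→Shot 12 = (-162, -533, -2.6), Shot 11→Shot 13 = (-213, -165, -39.9).
Normal n = (Shot 11→Shot 12) × (Shot 11→Shot 13) = (20837.7, -5910, -86799).
So ∂z/∂easting = −n_x/n_z = 0.24007 and ∂z/∂northing = −n_y/n_z = −0.06809.
Intercept c from Shot 11: 1911.8 − 170.69 + 33.50 = 1774.61.
At (696, 822): z_contact = 167.1 − 56.0 + 1774.61 = 1885.7 ft.
Depth below ground = 1912 − 1885.7 = 26 ft.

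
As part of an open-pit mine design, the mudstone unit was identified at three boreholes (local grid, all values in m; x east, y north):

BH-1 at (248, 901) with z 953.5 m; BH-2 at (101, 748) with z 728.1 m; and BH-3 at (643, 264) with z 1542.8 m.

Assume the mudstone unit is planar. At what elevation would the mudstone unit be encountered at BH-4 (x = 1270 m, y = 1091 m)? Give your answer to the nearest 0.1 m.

Let the plane be z = a·x + b·y + c.
BH-2−BH-1: −147a − 153b = −225.4;  BH-3−BH-1: 395a − 637b = 589.3.
Solving gives a = 1.517081, b = 0.015615.
Then c = 953.5 − a·248 − b·901 = 563.19.
At (1270, 1091): z = 1926.7 + 17.0 + 563.19 = 2506.9 m.

2506.9 m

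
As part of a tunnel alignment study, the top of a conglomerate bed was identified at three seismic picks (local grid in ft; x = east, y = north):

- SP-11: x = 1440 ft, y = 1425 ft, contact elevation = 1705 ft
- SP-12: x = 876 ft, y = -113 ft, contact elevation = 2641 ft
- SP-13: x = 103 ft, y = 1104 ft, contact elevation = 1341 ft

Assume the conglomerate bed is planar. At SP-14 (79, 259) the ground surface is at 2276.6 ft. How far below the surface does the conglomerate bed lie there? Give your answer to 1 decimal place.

290.2 ft

Two edge vectors: SP-11→SP-12 = (-564, -1538, 936), SP-11→SP-13 = (-1337, -321, -364).
Normal n = (SP-11→SP-12) × (SP-11→SP-13) = (860288, -1456728, -1875262).
So ∂z/∂x = −n_x/n_z = 0.458756 and ∂z/∂y = −n_y/n_z = −0.776813.
Intercept c from SP-11: 1705 − 660.61 + 1106.96 = 2151.35.
At (79, 259): z_contact = 36.24 − 201.19 + 2151.35 = 1986.40 ft.
Depth below ground = 2276.6 − 1986.40 = 290.2 ft.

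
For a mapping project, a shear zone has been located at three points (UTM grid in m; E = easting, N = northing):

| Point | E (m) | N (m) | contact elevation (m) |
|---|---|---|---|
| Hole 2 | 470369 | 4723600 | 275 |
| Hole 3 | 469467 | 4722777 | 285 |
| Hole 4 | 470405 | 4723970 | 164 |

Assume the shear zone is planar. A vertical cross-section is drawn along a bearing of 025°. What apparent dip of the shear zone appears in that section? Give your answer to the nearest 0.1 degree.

10.0°

Let the plane be z = a·E + b·N + c.
Hole 3−Hole 2: −902a − 823b = 10;  Hole 4−Hole 2: 36a + 370b = −111.
Solving gives a = 0.28823, b = −0.32804.
Unit vector along 025° is (sin 25°, cos 25°) = (0.4226, 0.9063).
Slope in that direction = a·(0.4226) + b·(0.9063) = −0.17550.
Apparent dip = arctan|0.17550| = 10.0° (true dip is 23.6°, so apparent ≤ true as expected).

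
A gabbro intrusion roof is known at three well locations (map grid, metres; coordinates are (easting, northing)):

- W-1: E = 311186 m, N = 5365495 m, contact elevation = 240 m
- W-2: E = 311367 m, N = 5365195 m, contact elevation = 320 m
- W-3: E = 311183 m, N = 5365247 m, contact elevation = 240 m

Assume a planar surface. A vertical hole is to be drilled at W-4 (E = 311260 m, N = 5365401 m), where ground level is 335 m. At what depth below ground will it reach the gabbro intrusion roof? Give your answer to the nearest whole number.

Two edge vectors: W-1→W-2 = (181, -300, 80), W-1→W-3 = (-3, -248, 0).
Normal n = (W-1→W-2) × (W-1→W-3) = (19840, -240, -45788).
So ∂z/∂E = −n_x/n_z = 0.43330130 and ∂z/∂N = −n_y/n_z = −0.00524155.
Intercept c from W-1: 240 − 134837.30 + 28123.50 = −106473.80.
At (311260, 5365401): z_contact = 134869.4 − 28123.0 − 106473.80 = 272.6 m.
Depth below ground = 335 − 272.6 = 62 m.

62 m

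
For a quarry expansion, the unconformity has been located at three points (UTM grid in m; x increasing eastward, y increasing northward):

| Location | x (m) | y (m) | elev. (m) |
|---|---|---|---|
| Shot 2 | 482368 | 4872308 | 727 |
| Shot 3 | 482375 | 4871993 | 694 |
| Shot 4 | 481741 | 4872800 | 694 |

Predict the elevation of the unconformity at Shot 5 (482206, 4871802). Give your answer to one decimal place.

650.2 m

Two edge vectors: Shot 2→Shot 3 = (7, -315, -33), Shot 2→Shot 4 = (-627, 492, -33).
Normal n = (Shot 2→Shot 3) × (Shot 2→Shot 4) = (26631, 20922, -194061).
So ∂z/∂x = −n_x/n_z = 0.137230046 and ∂z/∂y = −n_y/n_z = 0.107811461.
Intercept c from Shot 2: 727 − 66195.38 − 525290.65 = −590759.03.
At (482206, 4871802): z = 66173.2 + 525236.1 − 590759.03 = 650.2 m.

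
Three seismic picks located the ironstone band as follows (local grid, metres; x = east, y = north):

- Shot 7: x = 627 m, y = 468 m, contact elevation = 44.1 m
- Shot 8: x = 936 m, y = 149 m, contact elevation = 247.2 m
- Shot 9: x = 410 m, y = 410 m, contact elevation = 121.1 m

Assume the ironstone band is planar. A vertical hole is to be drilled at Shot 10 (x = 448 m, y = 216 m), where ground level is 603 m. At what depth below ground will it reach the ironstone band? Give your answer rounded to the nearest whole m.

336 m

Let the plane be z = a·x + b·y + c.
Shot 8−Shot 7: 309a − 319b = 203.1;  Shot 9−Shot 7: −217a − 58b = 77.
Solving gives a = −0.14669, b = −0.77877.
Then c = 44.1 − a·627 − b·468 = 500.54.
At (448, 216): z_contact = −65.7 − 168.2 + 500.54 = 266.6 m.
Depth below ground = 603 − 266.6 = 336 m.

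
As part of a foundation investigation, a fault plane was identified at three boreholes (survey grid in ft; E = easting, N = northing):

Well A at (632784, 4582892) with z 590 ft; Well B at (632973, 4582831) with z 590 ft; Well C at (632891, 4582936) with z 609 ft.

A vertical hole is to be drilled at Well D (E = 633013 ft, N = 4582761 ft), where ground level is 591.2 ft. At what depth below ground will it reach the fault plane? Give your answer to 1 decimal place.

15.0 ft

Let the plane be z = a·E + b·N + c.
Well B−Well A: 189a − 61b = 0;  Well C−Well A: 107a + 44b = 19.
Solving gives a = 0.078083945, b = 0.241932224.
Then c = 590 − a·632784 − b·4582892 = −1157569.52.
At (633013, 4582761): z_contact = 49428.15 + 1108717.56 − 1157569.52 = 576.19 ft.
Depth below ground = 591.2 − 576.19 = 15.0 ft.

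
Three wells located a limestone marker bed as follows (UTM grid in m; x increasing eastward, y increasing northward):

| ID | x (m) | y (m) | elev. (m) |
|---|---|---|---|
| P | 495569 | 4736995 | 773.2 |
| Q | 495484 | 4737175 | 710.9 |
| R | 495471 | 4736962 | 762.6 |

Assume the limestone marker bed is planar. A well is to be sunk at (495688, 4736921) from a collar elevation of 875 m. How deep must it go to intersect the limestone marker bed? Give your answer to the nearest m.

60 m

Let the plane be z = a·x + b·y + c.
Q−P: −85a + 180b = −62.3;  R−P: −98a − 33b = −10.6.
Solving gives a = 0.19388114, b = −0.25455613.
Then c = 773.2 − a·495569 − b·4736995 = 1110522.81.
At (495688, 4736921): z_contact = 96104.6 − 1205812.3 + 1110522.81 = 815.1 m.
Depth below ground = 875 − 815.1 = 60 m.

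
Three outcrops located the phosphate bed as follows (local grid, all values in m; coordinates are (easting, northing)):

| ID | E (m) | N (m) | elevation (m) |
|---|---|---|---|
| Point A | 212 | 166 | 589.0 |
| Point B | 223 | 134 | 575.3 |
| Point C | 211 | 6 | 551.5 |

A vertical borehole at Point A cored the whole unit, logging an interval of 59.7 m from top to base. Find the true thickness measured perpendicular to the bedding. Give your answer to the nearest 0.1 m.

51.1 m

Let the plane be z = a·E + b·N + c.
Point B−Point A: 11a − 32b = −13.7;  Point C−Point A: −1a − 160b = −37.5.
Solving gives a = −0.55357, b = 0.23783.
|∇z| = √(a²+b²) = 0.60250, so dip δ = arctan(0.60250) = 31.07°.
True thickness = vertical thickness × cos δ = 59.7 × cos 31.07° = 51.1 m.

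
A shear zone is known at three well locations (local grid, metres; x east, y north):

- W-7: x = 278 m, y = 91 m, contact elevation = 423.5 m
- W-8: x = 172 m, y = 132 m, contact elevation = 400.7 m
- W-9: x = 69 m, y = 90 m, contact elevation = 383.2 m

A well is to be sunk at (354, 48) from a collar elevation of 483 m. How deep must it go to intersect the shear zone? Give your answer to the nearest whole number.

Let the plane be z = a·x + b·y + c.
W-8−W-7: −106a + 41b = −22.8;  W-9−W-7: −209a − 1b = −40.3.
Solving gives a = 0.19310, b = −0.05688.
Then c = 423.5 − a·278 − b·91 = 375.00.
At (354, 48): z_contact = 68.4 − 2.7 + 375.00 = 440.6 m.
Depth below ground = 483 − 440.6 = 42 m.

42 m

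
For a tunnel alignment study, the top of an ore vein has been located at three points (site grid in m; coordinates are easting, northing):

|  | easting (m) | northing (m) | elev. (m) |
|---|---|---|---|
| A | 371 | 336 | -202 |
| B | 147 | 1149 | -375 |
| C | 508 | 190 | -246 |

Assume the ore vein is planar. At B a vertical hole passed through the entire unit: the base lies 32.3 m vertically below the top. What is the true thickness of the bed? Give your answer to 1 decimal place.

Let the plane be z = a·easting + b·northing + c.
B−A: −224a + 813b = −173;  C−A: 137a − 146b = −44.
Solving gives a = −0.77570, b = −0.42652.
|∇z| = √(a²+b²) = 0.88523, so dip δ = arctan(0.88523) = 41.52°.
True thickness = vertical thickness × cos δ = 32.3 × cos 41.52° = 24.2 m.

24.2 m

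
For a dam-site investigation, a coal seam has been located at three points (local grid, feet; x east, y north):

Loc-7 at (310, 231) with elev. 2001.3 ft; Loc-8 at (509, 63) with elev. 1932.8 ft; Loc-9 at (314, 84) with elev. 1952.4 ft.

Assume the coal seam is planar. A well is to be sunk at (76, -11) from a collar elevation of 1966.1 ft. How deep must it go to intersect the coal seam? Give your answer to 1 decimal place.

29.7 ft

Let the plane be z = a·x + b·y + c.
Loc-8−Loc-7: 199a − 168b = −68.5;  Loc-9−Loc-7: 4a − 147b = −48.9.
Solving gives a = −0.06488, b = 0.33089.
Then c = 2001.3 − a·310 − b·231 = 1944.98.
At (76, -11): z_contact = −4.93 − 3.64 + 1944.98 = 1936.41 ft.
Depth below ground = 1966.1 − 1936.41 = 29.7 ft.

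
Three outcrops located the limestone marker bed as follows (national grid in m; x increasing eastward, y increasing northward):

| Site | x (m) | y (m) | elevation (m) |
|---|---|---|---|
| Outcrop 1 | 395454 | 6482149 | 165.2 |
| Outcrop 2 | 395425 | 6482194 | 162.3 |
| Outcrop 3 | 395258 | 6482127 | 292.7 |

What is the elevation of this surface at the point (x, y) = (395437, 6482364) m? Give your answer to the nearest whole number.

78 m

Two edge vectors: Outcrop 1→Outcrop 2 = (-29, 45, -2.9), Outcrop 1→Outcrop 3 = (-196, -22, 127.5).
Normal n = (Outcrop 1→Outcrop 2) × (Outcrop 1→Outcrop 3) = (5673.7, 4265.9, 9458).
So ∂z/∂x = −n_x/n_z = −0.59988370 and ∂z/∂y = −n_y/n_z = −0.45103616.
Intercept c from Outcrop 1: 165.2 + 237226.41 + 2923683.59 = 3161075.20.
At (395437, 6482364): z = −237216.2 − 2923780.6 + 3161075.20 = 78.4 m.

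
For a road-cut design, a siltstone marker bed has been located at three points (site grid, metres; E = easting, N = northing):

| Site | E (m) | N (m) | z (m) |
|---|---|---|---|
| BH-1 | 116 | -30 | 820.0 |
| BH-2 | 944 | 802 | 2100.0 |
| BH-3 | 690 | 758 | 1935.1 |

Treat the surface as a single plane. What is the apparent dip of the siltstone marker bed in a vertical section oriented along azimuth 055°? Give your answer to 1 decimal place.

44.9°

Let the plane be z = a·E + b·N + c.
BH-2−BH-1: 828a + 832b = 1280;  BH-3−BH-1: 574a + 788b = 1115.1.
Solving gives a = 0.46243, b = 1.07826.
Unit vector along 055° is (sin 55°, cos 55°) = (0.8192, 0.5736).
Slope in that direction = a·(0.8192) + b·(0.5736) = 0.99726.
Apparent dip = arctan|0.99726| = 44.9° (true dip is 49.6°, so apparent ≤ true as expected).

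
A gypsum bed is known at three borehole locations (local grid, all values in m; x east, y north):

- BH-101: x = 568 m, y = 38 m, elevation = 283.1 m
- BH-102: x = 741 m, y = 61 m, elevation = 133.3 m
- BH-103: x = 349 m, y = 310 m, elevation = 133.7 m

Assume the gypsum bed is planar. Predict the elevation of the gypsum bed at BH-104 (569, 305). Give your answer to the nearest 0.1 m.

Two edge vectors: BH-101→BH-102 = (173, 23, -149.8), BH-101→BH-103 = (-219, 272, -149.4).
Normal n = (BH-101→BH-102) × (BH-101→BH-103) = (37309.4, 58652.4, 52093).
So ∂z/∂x = −n_x/n_z = −0.71621 and ∂z/∂y = −n_y/n_z = −1.12592.
Intercept c from BH-101: 283.1 + 406.81 + 42.78 = 732.69.
At (569, 305): z = −407.5 − 343.4 + 732.69 = -18.2 m.

-18.2 m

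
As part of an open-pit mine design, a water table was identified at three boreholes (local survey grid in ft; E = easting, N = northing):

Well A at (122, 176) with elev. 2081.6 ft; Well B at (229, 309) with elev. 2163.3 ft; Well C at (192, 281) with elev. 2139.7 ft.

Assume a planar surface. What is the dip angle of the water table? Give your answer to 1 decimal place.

Two edge vectors: Well A→Well B = (107, 133, 81.7), Well A→Well C = (70, 105, 58.1).
Normal n = (Well A→Well B) × (Well A→Well C) = (-851.2, -497.7, 1925).
So ∂z/∂E = −n_x/n_z = 0.44218 and ∂z/∂N = −n_y/n_z = 0.25855.
Gradient magnitude |∇z| = √(a² + b²) = √(0.19552 + 0.06685) = 0.51222.
True dip = arctan(0.51222) = 27.1°, dipping toward WSW (azimuth ≈ 240°).

27.1°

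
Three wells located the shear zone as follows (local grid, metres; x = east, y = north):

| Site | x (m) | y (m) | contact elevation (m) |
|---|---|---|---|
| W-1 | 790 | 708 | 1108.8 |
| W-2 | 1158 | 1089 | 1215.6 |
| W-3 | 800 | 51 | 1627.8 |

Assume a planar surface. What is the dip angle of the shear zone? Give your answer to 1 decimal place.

Two edge vectors: W-1→W-2 = (368, 381, 106.8), W-1→W-3 = (10, -657, 519).
Normal n = (W-1→W-2) × (W-1→W-3) = (267906.6, -189924, -245586).
So ∂z/∂x = −n_x/n_z = 1.09089 and ∂z/∂y = −n_y/n_z = −0.77335.
Gradient magnitude |∇z| = √(a² + b²) = √(1.19003 + 0.59807) = 1.33720.
True dip = arctan(1.33720) = 53.2°, dipping toward NW (azimuth ≈ 305°).

53.2°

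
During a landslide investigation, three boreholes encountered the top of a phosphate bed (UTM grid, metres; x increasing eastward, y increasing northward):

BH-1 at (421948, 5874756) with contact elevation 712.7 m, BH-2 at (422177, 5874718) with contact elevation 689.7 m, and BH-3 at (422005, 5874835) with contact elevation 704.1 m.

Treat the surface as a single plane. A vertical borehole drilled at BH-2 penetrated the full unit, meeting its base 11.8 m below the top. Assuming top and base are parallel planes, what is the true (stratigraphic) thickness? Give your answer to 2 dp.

11.73 m

Two edge vectors: BH-1→BH-2 = (229, -38, -23), BH-1→BH-3 = (57, 79, -8.6).
Normal n = (BH-1→BH-2) × (BH-1→BH-3) = (2143.8, 658.4, 20257).
So ∂z/∂x = −n_x/n_z = −0.10583 and ∂z/∂y = −n_y/n_z = −0.03250.
|∇z| = √(a²+b²) = 0.11071, so dip δ = arctan(0.11071) = 6.32°.
True thickness = vertical thickness × cos δ = 11.8 × cos 6.32° = 11.73 m.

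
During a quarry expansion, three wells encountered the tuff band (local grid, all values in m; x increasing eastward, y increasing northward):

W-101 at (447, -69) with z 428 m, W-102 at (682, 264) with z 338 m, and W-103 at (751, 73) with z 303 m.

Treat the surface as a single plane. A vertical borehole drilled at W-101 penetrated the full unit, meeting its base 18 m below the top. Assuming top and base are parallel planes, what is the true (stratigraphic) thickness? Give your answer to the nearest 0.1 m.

Let the plane be z = a·x + b·y + c.
W-102−W-101: 235a + 333b = −90;  W-103−W-101: 304a + 142b = −125.
Solving gives a = −0.42505, b = 0.02969.
|∇z| = √(a²+b²) = 0.42609, so dip δ = arctan(0.42609) = 23.08°.
True thickness = vertical thickness × cos δ = 18 × cos 23.08° = 16.6 m.

16.6 m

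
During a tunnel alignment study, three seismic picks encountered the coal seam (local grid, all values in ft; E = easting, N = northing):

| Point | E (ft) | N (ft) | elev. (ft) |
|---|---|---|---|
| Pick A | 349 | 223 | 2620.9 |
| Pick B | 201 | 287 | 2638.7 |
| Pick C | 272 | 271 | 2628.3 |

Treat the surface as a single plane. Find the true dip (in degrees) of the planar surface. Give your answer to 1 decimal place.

12.2°

Let the plane be z = a·E + b·N + c.
Pick B−Pick A: −148a + 64b = 17.8;  Pick C−Pick A: −77a + 48b = 7.4.
Solving gives a = −0.17500, b = −0.12656.
Gradient magnitude |∇z| = √(a² + b²) = √(0.03062 + 0.01602) = 0.21597.
True dip = arctan(0.21597) = 12.2°, dipping toward NE (azimuth ≈ 054°).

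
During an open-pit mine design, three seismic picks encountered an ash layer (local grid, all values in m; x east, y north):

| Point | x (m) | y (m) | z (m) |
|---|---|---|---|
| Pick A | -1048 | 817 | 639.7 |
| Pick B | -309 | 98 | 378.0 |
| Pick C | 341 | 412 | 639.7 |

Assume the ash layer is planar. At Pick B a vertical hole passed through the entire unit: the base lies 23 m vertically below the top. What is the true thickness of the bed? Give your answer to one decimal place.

Two edge vectors: Pick A→Pick B = (739, -719, -261.7), Pick A→Pick C = (1389, -405, 0).
Normal n = (Pick A→Pick B) × (Pick A→Pick C) = (-105988.5, -363501.3, 699396).
So ∂z/∂x = −n_x/n_z = 0.15154 and ∂z/∂y = −n_y/n_z = 0.51974.
|∇z| = √(a²+b²) = 0.54138, so dip δ = arctan(0.54138) = 28.43°.
True thickness = vertical thickness × cos δ = 23 × cos 28.43° = 20.2 m.

20.2 m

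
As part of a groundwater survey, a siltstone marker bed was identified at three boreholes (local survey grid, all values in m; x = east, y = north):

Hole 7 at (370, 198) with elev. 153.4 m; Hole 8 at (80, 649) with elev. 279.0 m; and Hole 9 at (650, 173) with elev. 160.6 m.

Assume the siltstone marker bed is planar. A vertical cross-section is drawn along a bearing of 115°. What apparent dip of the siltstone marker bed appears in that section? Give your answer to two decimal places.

Two edge vectors: Hole 7→Hole 8 = (-290, 451, 125.6), Hole 7→Hole 9 = (280, -25, 7.2).
Normal n = (Hole 7→Hole 8) × (Hole 7→Hole 9) = (6387.2, 37256, -119030).
So ∂z/∂x = −n_x/n_z = 0.05366 and ∂z/∂y = −n_y/n_z = 0.31300.
Unit vector along 115° is (sin 115°, cos 115°) = (0.9063, -0.4226).
Slope in that direction = a·(0.9063) + b·(-0.4226) = −0.08365.
Apparent dip = arctan|0.08365| = 4.78° (true dip is 17.6°, so apparent ≤ true as expected).

4.78°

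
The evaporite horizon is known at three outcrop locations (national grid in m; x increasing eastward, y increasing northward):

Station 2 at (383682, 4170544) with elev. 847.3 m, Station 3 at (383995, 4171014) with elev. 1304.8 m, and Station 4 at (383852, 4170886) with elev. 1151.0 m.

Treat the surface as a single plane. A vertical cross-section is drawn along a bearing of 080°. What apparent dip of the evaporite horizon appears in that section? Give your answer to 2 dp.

31.32°

Let the plane be z = a·x + b·y + c.
Station 3−Station 2: 313a + 470b = 457.5;  Station 4−Station 2: 170a + 342b = 303.7.
Solving gives a = 0.50564, b = 0.63667.
Unit vector along 080° is (sin 80°, cos 80°) = (0.9848, 0.1736).
Slope in that direction = a·(0.9848) + b·(0.1736) = 0.60851.
Apparent dip = arctan|0.60851| = 31.32° (true dip is 39.1°, so apparent ≤ true as expected).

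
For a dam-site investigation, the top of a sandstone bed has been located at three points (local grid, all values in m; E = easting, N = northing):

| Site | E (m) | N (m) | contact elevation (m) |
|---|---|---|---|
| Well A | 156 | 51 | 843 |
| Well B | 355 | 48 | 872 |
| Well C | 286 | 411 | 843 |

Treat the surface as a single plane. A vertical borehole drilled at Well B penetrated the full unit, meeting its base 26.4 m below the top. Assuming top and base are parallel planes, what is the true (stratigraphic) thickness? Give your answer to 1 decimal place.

Two edge vectors: Well A→Well B = (199, -3, 29), Well A→Well C = (130, 360, 0).
Normal n = (Well A→Well B) × (Well A→Well C) = (-10440, 3770, 72030).
So ∂z/∂E = −n_x/n_z = 0.14494 and ∂z/∂N = −n_y/n_z = −0.05234.
|∇z| = √(a²+b²) = 0.15410, so dip δ = arctan(0.15410) = 8.76°.
True thickness = vertical thickness × cos δ = 26.4 × cos 8.76° = 26.1 m.

26.1 m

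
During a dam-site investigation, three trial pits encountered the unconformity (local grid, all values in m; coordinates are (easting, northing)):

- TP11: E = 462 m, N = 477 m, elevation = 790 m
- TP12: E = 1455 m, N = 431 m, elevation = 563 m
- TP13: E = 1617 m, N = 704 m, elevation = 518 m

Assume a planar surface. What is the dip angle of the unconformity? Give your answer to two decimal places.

13.04°

Let the plane be z = a·E + b·N + c.
TP12−TP11: 993a − 46b = −227;  TP13−TP11: 1155a + 227b = −272.
Solving gives a = −0.22992, b = −0.02840.
Gradient magnitude |∇z| = √(a² + b²) = √(0.05286 + 0.00081) = 0.23166.
True dip = arctan(0.23166) = 13.04°, dipping toward E (azimuth ≈ 083°).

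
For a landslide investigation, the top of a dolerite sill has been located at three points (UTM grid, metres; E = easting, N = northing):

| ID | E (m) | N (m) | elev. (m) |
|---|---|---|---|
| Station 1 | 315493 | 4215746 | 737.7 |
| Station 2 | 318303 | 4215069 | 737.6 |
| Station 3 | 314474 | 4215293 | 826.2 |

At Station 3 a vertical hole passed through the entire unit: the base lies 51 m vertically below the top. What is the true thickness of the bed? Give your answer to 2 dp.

50.57 m

Two edge vectors: Station 1→Station 2 = (2810, -677, -0.1), Station 1→Station 3 = (-1019, -453, 88.5).
Normal n = (Station 1→Station 2) × (Station 1→Station 3) = (-59959.8, -248583.1, -1962793).
So ∂z/∂E = −n_x/n_z = −0.03055 and ∂z/∂N = −n_y/n_z = −0.12665.
|∇z| = √(a²+b²) = 0.13028, so dip δ = arctan(0.13028) = 7.42°.
True thickness = vertical thickness × cos δ = 51 × cos 7.42° = 50.57 m.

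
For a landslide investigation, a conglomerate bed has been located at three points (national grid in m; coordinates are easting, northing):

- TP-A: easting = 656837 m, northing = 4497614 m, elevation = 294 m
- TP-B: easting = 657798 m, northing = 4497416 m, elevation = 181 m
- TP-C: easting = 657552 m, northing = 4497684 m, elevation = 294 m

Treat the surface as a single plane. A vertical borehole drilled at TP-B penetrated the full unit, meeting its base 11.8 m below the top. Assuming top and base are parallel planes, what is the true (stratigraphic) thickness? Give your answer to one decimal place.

Two edge vectors: TP-A→TP-B = (961, -198, -113), TP-A→TP-C = (715, 70, 0).
Normal n = (TP-A→TP-B) × (TP-A→TP-C) = (7910, -80795, 208840).
So ∂z/∂easting = −n_x/n_z = −0.03788 and ∂z/∂northing = −n_y/n_z = 0.38688.
|∇z| = √(a²+b²) = 0.38872, so dip δ = arctan(0.38872) = 21.24°.
True thickness = vertical thickness × cos δ = 11.8 × cos 21.24° = 11.0 m.

11.0 m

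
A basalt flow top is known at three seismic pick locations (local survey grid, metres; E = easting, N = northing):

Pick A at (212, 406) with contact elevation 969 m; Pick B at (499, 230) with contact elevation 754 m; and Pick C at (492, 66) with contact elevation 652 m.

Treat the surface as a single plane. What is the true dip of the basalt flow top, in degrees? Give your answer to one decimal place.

36.2°

Let the plane be z = a·E + b·N + c.
Pick B−Pick A: 287a − 176b = −215;  Pick C−Pick A: 280a − 340b = −317.
Solving gives a = −0.35834, b = 0.63725.
Gradient magnitude |∇z| = √(a² + b²) = √(0.12841 + 0.40608) = 0.73109.
True dip = arctan(0.73109) = 36.2°, dipping toward SSE (azimuth ≈ 151°).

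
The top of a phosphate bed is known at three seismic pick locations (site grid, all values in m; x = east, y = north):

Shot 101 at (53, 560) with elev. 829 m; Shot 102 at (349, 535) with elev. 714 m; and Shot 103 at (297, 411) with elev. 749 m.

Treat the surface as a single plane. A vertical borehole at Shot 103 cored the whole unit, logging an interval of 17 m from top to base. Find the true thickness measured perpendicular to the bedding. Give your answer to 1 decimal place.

15.7 m

Two edge vectors: Shot 101→Shot 102 = (296, -25, -115), Shot 101→Shot 103 = (244, -149, -80).
Normal n = (Shot 101→Shot 102) × (Shot 101→Shot 103) = (-15135, -4380, -38004).
So ∂z/∂x = −n_x/n_z = −0.39825 and ∂z/∂y = −n_y/n_z = −0.11525.
|∇z| = √(a²+b²) = 0.41459, so dip δ = arctan(0.41459) = 22.52°.
True thickness = vertical thickness × cos δ = 17 × cos 22.52° = 15.7 m.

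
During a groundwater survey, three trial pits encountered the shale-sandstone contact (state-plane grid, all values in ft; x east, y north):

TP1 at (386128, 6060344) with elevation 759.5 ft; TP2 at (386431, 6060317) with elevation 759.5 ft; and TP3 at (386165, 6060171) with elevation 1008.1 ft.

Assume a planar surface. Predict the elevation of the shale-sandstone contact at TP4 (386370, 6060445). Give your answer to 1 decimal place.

580.0 ft

Let the plane be z = a·x + b·y + c.
TP2−TP1: 303a − 27b = 0;  TP3−TP1: 37a − 173b = 248.6.
Solving gives a = −0.130536756, b = −1.464912485.
Then c = 759.5 − a·386128 − b·6060344 = 8929036.99.
At (386370, 6060445): z = −50435.5 − 8878021.5 + 8929036.99 = 580.0 ft.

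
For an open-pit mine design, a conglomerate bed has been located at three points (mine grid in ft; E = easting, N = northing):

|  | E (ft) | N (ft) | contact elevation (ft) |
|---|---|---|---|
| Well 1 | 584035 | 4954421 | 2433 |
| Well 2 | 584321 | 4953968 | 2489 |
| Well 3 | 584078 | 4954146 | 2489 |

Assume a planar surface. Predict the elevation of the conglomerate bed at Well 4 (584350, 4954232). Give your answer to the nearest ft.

2423 ft

Let the plane be z = a·E + b·N + c.
Well 2−Well 1: 286a − 453b = 56;  Well 3−Well 1: 43a − 275b = 56.
Solving gives a = −0.16846090, b = −0.22997752.
Then c = 2433 − a·584035 − b·4954421 = 1240225.53.
At (584350, 4954232): z = −98440.1 − 1139362.0 + 1240225.53 = 2423.4 ft.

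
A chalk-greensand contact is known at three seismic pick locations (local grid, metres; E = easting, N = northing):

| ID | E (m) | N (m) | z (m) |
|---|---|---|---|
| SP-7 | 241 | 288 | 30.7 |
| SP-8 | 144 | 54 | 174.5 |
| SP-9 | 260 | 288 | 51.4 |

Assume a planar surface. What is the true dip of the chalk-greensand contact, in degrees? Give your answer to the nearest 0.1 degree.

56.7°

Two edge vectors: SP-7→SP-8 = (-97, -234, 143.8), SP-7→SP-9 = (19, 0, 20.7).
Normal n = (SP-7→SP-8) × (SP-7→SP-9) = (-4843.8, 4740.1, 4446).
So ∂z/∂E = −n_x/n_z = 1.08947 and ∂z/∂N = −n_y/n_z = −1.06615.
Gradient magnitude |∇z| = √(a² + b²) = √(1.18695 + 1.13667) = 1.52434.
True dip = arctan(1.52434) = 56.7°, dipping toward NW (azimuth ≈ 314°).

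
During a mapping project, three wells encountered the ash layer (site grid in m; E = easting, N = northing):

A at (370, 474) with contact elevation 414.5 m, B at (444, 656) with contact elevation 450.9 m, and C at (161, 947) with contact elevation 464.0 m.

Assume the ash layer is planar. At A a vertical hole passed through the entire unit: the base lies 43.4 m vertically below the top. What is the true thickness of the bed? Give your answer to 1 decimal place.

Two edge vectors: A→B = (74, 182, 36.4), A→C = (-209, 473, 49.5).
Normal n = (A→B) × (A→C) = (-8208.2, -11270.6, 73040).
So ∂z/∂E = −n_x/n_z = 0.11238 and ∂z/∂N = −n_y/n_z = 0.15431.
|∇z| = √(a²+b²) = 0.19089, so dip δ = arctan(0.19089) = 10.81°.
True thickness = vertical thickness × cos δ = 43.4 × cos 10.81° = 42.6 m.

42.6 m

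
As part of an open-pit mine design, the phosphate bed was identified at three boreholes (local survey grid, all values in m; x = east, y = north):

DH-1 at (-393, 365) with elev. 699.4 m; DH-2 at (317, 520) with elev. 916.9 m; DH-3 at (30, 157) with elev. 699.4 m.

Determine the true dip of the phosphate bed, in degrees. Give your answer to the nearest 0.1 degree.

25.7°

Two edge vectors: DH-1→DH-2 = (710, 155, 217.5), DH-1→DH-3 = (423, -208, 0).
Normal n = (DH-1→DH-2) × (DH-1→DH-3) = (45240, 92002.5, -213245).
So ∂z/∂x = −n_x/n_z = 0.21215 and ∂z/∂y = −n_y/n_z = 0.43144.
Gradient magnitude |∇z| = √(a² + b²) = √(0.04501 + 0.18614) = 0.48078.
True dip = arctan(0.48078) = 25.7°, dipping toward SSW (azimuth ≈ 206°).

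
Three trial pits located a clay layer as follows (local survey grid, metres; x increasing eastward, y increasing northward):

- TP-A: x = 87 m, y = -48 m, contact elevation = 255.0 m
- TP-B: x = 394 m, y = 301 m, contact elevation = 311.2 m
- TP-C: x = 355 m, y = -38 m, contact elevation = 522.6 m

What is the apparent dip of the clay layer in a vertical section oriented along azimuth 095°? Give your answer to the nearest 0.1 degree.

47.4°

Two edge vectors: TP-A→TP-B = (307, 349, 56.2), TP-A→TP-C = (268, 10, 267.6).
Normal n = (TP-A→TP-B) × (TP-A→TP-C) = (92830.4, -67091.6, -90462).
So ∂z/∂x = −n_x/n_z = 1.02618 and ∂z/∂y = −n_y/n_z = −0.74166.
Unit vector along 095° is (sin 95°, cos 95°) = (0.9962, -0.0872).
Slope in that direction = a·(0.9962) + b·(-0.0872) = 1.08692.
Apparent dip = arctan|1.08692| = 47.4° (true dip is 51.7°, so apparent ≤ true as expected).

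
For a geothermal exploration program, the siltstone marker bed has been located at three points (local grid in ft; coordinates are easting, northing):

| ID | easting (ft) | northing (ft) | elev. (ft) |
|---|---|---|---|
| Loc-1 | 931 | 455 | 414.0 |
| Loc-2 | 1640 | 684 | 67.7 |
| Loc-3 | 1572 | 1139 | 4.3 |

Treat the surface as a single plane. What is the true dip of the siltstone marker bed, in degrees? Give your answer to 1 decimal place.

25.1°

Two edge vectors: Loc-1→Loc-2 = (709, 229, -346.3), Loc-1→Loc-3 = (641, 684, -409.7).
Normal n = (Loc-1→Loc-2) × (Loc-1→Loc-3) = (143047.9, 68499, 338167).
So ∂z/∂easting = −n_x/n_z = −0.42301 and ∂z/∂northing = −n_y/n_z = −0.20256.
Gradient magnitude |∇z| = √(a² + b²) = √(0.17894 + 0.04103) = 0.46901.
True dip = arctan(0.46901) = 25.1°, dipping toward ENE (azimuth ≈ 064°).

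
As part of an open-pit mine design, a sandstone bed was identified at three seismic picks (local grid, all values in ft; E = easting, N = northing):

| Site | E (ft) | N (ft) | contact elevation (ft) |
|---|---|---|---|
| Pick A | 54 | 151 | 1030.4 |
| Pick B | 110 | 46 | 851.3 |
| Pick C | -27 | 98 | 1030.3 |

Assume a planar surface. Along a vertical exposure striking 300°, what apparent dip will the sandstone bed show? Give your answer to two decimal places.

Let the plane be z = a·E + b·N + c.
Pick B−Pick A: 56a − 105b = −179.1;  Pick C−Pick A: −81a − 53b = −0.1.
Solving gives a = −0.82644, b = 1.26494.
Unit vector along 300° is (sin 300°, cos 300°) = (-0.8660, 0.5000).
Slope in that direction = a·(-0.8660) + b·(0.5000) = 1.34819.
Apparent dip = arctan|1.34819| = 53.43° (true dip is 56.5°, so apparent ≤ true as expected).

53.43°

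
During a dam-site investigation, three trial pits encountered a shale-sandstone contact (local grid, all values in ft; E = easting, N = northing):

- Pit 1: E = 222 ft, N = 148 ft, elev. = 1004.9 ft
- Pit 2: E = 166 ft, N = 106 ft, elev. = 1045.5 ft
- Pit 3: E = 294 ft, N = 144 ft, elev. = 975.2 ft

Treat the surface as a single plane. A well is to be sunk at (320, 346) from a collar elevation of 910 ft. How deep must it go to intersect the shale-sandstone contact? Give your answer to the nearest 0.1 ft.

24.4 ft

Let the plane be z = a·E + b·N + c.
Pit 2−Pit 1: −56a − 42b = 40.6;  Pit 3−Pit 1: 72a − 4b = −29.7.
Solving gives a = −0.43405, b = −0.38793.
Then c = 1004.9 − a·222 − b·148 = 1158.67.
At (320, 346): z_contact = −138.90 − 134.22 + 1158.67 = 885.55 ft.
Depth below ground = 910 − 885.55 = 24.4 ft.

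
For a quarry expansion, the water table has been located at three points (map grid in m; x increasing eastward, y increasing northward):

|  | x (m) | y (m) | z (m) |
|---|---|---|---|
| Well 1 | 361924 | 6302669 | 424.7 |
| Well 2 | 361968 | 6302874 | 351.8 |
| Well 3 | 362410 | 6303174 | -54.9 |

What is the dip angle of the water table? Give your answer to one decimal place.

Two edge vectors: Well 1→Well 2 = (44, 205, -72.9), Well 1→Well 3 = (486, 505, -479.6).
Normal n = (Well 1→Well 2) × (Well 1→Well 3) = (-61503.5, -14327, -77410).
So ∂z/∂x = −n_x/n_z = −0.79452 and ∂z/∂y = −n_y/n_z = −0.18508.
Gradient magnitude |∇z| = √(a² + b²) = √(0.63126 + 0.03425) = 0.81579.
True dip = arctan(0.81579) = 39.2°, dipping toward ENE (azimuth ≈ 077°).

39.2°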